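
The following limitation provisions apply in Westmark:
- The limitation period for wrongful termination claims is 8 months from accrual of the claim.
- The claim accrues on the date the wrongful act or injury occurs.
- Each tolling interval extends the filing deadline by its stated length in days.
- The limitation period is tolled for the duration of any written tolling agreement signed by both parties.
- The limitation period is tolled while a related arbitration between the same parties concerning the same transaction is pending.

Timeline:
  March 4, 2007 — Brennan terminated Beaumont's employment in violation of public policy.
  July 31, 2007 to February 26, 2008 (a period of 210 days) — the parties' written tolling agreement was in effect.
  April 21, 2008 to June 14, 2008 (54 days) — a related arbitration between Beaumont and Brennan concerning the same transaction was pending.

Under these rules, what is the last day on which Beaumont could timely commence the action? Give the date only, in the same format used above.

July 25, 2008

The claim accrued on March 4, 2007, the date of the act.
The untolled deadline — 8 months after March 4, 2007 — is November 4, 2007.
The period was tolled for 210 days by the written tolling agreement (July 31, 2007 to February 26, 2008), pushing the deadline to June 1, 2008.
Because the pending related arbitration ran from April 21, 2008 to June 14, 2008, the deadline is extended by 54 days to July 25, 2008.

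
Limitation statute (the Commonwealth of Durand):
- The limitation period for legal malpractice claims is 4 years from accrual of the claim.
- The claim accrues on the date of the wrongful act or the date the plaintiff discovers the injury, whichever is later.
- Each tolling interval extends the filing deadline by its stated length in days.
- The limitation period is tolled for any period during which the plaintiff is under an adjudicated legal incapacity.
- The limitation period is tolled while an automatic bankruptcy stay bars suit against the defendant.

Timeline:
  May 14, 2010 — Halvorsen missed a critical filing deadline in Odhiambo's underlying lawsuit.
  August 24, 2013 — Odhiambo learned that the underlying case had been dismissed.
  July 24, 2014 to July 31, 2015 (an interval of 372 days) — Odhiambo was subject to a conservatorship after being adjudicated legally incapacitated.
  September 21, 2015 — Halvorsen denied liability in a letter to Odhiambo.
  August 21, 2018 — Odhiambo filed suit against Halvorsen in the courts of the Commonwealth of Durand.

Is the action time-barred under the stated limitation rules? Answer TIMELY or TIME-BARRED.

The claim accrued on August 24, 2013 — the later of the May 14, 2010 act and the August 24, 2013 discovery.
4 years from August 24, 2013 is August 24, 2017.
Because the plaintiff's legal incapacity ran from July 24, 2014 to July 31, 2015, the deadline is extended by 372 days to August 31, 2018.
Nothing else in the chronology tolls or restarts the period.
The August 21, 2018 filing precedes the August 31, 2018 deadline; the claim is timely.

TIMELY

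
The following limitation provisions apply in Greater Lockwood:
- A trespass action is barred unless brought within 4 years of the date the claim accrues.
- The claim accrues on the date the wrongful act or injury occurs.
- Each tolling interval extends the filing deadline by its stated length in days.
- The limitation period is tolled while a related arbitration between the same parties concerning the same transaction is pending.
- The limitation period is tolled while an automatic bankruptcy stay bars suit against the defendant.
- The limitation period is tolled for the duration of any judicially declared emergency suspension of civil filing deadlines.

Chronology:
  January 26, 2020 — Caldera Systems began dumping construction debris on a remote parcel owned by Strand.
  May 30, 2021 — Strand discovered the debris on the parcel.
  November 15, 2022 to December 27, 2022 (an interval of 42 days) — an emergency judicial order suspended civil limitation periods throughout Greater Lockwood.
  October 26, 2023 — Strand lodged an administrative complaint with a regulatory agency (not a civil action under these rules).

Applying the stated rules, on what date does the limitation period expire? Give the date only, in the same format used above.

The claim accrued on January 26, 2020, when the wrongful act occurred; under the stated occurrence rule the May 30, 2021 discovery does not delay accrual.
The untolled deadline — 4 years after January 26, 2020 — is January 26, 2024.
The emergency suspension of filing deadlines from November 15, 2022 to December 27, 2022 tolled the period for 42 days, extending the deadline to March 8, 2024.
None of the other events listed affects the running of the period under the stated rules.

March 8, 2024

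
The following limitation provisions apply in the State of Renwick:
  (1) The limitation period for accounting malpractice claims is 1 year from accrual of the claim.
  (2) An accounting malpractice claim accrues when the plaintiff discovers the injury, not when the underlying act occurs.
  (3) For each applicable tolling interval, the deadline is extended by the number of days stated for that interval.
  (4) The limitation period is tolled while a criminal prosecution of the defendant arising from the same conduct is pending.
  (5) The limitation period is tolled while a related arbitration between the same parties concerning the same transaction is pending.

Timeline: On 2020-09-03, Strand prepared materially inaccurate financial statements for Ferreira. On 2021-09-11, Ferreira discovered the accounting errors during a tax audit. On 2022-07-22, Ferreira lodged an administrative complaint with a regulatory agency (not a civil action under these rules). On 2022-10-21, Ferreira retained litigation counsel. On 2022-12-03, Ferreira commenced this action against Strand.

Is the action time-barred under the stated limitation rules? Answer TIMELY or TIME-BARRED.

TIME-BARRED

Under the discovery rule, the claim accrued on 2021-09-11, when Ferreira discovered the injury — not on the 2020-09-03 date of the underlying act.
1 year from 2021-09-11 is 2022-09-11.
The other events in the timeline have no effect on the limitation period under the stated rules.
The 2022-12-03 filing falls after the 2022-09-11 deadline; the claim is time-barred.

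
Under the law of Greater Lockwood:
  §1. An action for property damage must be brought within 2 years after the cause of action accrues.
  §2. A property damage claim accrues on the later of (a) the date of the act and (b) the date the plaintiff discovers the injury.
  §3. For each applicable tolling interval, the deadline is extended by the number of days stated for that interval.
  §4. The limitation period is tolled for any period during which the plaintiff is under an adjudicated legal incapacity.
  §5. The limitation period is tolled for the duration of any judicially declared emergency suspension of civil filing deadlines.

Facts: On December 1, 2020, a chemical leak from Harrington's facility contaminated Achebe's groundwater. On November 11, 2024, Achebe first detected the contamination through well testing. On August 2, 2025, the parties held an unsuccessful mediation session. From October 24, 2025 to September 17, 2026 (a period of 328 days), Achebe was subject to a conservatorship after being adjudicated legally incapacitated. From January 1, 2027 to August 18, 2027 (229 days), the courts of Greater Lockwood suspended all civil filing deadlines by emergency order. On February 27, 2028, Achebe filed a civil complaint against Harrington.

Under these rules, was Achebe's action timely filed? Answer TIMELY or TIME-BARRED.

TIMELY

Because discovery on November 11, 2024 post-dates the December 1, 2020 act, accrual under the later-of rule falls on November 11, 2024.
The untolled deadline — 2 years after November 11, 2024 — is November 11, 2026.
The plaintiff's legal incapacity from October 24, 2025 to September 17, 2026 tolled the period for 328 days, extending the deadline to October 5, 2027.
The emergency suspension of filing deadlines from January 1, 2027 to August 18, 2027 tolled the period for 229 days, extending the deadline to May 21, 2028.
The other events in the timeline have no effect on the limitation period under the stated rules.
Achebe filed on February 27, 2028, before the May 21, 2028 deadline, so the action is timely.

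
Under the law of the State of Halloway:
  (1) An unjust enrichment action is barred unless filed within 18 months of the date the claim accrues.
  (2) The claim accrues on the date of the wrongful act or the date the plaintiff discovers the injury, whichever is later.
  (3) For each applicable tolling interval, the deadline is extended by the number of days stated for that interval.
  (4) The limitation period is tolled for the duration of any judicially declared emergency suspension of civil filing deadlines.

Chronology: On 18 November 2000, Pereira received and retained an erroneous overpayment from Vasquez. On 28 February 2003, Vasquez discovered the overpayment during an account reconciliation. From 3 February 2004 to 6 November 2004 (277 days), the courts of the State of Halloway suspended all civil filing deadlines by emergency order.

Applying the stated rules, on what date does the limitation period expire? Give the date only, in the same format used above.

Because discovery on 28 February 2003 post-dates the 18 November 2000 act, accrual under the later-of rule falls on 28 February 2003.
18 months from 28 February 2003 is 28 August 2004.
The period was tolled for 277 days by the emergency suspension of filing deadlines (3 February 2004 to 6 November 2004), pushing the deadline to 1 June 2005.

1 June 2005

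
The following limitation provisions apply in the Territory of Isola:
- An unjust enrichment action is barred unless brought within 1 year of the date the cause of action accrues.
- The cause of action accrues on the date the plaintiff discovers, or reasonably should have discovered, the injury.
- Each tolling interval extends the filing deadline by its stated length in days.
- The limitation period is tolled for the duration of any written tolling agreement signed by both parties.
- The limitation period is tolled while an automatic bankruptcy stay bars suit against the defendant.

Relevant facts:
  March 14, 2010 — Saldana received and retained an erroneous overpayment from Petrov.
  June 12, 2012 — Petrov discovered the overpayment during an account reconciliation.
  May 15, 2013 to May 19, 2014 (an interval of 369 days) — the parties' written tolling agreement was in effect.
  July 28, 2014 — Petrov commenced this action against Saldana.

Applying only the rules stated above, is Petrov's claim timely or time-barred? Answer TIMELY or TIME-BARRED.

TIME-BARRED

Under the discovery rule, the claim accrued on June 12, 2012, when Petrov discovered the injury — not on the March 14, 2010 date of the underlying act.
The untolled deadline — 1 year after June 12, 2012 — is June 12, 2013.
The written tolling agreement from May 15, 2013 to May 19, 2014 tolled the period for 369 days, extending the deadline to June 16, 2014.
Filing on July 28, 2014 missed the June 16, 2014 deadline — the action is time-barred.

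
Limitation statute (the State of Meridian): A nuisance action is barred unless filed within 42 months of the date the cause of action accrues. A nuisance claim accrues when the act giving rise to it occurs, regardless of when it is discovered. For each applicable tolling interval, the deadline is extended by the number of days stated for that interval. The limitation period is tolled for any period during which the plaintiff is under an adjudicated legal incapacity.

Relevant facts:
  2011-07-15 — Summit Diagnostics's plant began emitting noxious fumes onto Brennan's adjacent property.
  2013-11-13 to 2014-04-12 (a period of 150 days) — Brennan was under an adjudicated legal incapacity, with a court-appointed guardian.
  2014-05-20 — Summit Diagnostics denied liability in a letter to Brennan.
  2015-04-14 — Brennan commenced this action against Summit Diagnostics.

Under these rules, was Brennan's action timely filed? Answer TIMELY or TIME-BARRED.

The claim accrued on 2011-07-15, when the wrongful act occurred.
42 months from 2011-07-15 is 2015-01-15.
The period was tolled for 150 days by the plaintiff's legal incapacity (2013-11-13 to 2014-04-12), pushing the deadline to 2015-06-14.
Nothing else in the chronology tolls or restarts the period.
Filing on 2015-04-14 beat the 2015-06-14 deadline — the action is timely.

TIMELY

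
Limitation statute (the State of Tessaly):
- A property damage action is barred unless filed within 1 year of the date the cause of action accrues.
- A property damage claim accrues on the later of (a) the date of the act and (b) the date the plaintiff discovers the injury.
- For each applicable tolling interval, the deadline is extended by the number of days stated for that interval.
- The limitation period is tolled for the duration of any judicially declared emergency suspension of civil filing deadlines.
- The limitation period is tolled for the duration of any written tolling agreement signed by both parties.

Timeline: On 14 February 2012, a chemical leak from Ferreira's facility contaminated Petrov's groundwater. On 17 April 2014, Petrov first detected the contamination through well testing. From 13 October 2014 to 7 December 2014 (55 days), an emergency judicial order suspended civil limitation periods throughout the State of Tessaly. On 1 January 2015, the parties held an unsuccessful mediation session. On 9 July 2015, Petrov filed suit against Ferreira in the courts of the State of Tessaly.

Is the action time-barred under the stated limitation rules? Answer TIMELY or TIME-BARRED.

TIME-BARRED

Because discovery on 17 April 2014 post-dates the 14 February 2012 act, accrual under the later-of rule falls on 17 April 2014.
The untolled deadline — 1 year after 17 April 2014 — is 17 April 2015.
The emergency suspension of filing deadlines from 13 October 2014 to 7 December 2014 tolled the period for 55 days, extending the deadline to 11 June 2015.
Nothing else in the chronology tolls or restarts the period.
The 9 July 2015 filing falls after the 11 June 2015 deadline; the claim is time-barred.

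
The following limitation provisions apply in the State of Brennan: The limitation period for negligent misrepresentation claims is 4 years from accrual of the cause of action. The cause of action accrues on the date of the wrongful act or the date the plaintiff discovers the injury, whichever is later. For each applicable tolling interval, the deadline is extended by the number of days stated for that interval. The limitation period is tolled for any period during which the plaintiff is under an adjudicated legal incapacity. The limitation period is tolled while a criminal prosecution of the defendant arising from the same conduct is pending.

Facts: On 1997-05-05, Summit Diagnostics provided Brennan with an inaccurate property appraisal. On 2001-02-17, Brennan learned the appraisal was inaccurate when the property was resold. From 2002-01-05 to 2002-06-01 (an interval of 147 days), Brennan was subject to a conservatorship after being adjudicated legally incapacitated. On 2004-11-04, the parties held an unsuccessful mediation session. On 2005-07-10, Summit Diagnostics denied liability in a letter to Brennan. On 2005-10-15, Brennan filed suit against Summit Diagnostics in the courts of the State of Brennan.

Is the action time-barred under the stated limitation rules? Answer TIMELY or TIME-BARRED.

Because discovery on 2001-02-17 post-dates the 1997-05-05 act, accrual under the later-of rule falls on 2001-02-17.
4 years from 2001-02-17 is 2005-02-17.
The period was tolled for 147 days by the plaintiff's legal incapacity (2002-01-05 to 2002-06-01), pushing the deadline to 2005-07-14.
Nothing else in the chronology tolls or restarts the period.
The 2005-10-15 filing falls after the 2005-07-14 deadline; the claim is time-barred.

TIME-BARRED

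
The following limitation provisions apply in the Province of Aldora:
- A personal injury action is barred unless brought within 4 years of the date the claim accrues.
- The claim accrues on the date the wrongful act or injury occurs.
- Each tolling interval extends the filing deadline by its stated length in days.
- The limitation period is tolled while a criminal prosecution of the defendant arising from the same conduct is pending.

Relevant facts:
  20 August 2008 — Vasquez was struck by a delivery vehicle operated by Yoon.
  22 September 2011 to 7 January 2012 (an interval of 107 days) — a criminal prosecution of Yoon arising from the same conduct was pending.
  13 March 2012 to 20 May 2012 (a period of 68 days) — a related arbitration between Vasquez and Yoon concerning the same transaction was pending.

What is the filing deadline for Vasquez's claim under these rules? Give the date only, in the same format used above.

The limitation period began to run on 20 August 2008.
4 years from 20 August 2008 is 20 August 2012.
Because the pending criminal prosecution ran from 22 September 2011 to 7 January 2012, the deadline is extended by 107 days to 5 December 2012.
Although a pending arbitration ran from 13 March 2012 to 20 May 2012, the stated rules do not make that a tolling event, so it is disregarded.

5 December 2012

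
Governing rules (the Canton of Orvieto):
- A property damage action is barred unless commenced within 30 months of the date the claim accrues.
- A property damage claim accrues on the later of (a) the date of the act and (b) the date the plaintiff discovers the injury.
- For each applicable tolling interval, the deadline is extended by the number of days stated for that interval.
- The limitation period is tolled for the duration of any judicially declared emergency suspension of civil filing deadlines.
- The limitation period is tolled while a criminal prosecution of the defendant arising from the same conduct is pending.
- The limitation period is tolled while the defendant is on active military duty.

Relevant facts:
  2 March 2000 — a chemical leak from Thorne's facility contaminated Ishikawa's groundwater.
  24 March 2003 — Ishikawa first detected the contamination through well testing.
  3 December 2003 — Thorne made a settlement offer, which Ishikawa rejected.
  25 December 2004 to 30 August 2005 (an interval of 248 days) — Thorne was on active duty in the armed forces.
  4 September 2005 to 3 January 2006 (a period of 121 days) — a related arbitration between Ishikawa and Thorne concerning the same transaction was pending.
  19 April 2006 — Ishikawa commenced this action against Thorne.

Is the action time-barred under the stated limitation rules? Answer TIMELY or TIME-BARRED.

Taking the later of the act (2 March 2000) and discovery (24 March 2003), the claim accrued on 24 March 2003.
Adding the 30 months base period to 24 March 2003 gives a deadline of 24 September 2005, before any tolling.
Because the defendant's active military service ran from 25 December 2004 to 30 August 2005, the deadline is extended by 248 days to 30 May 2006.
No stated provision tolls the period for a pending arbitration, so the interval from 4 September 2005 to 3 January 2006 has no effect on the deadline.
None of the other events listed affects the running of the period under the stated rules.
Ishikawa filed on 19 April 2006, before the 30 May 2006 deadline, so the action is timely.

TIMELY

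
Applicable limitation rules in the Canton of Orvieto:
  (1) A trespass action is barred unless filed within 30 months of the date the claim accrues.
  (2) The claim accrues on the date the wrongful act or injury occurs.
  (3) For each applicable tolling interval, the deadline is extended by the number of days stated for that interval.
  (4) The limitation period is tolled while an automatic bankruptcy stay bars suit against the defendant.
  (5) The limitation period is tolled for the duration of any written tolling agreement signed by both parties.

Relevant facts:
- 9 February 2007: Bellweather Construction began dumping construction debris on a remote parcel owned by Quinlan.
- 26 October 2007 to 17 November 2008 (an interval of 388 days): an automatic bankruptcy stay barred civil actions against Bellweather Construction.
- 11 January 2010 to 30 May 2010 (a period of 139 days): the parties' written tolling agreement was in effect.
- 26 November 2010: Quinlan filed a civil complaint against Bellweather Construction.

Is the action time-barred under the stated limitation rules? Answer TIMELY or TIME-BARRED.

TIMELY

The claim accrued on 9 February 2007, when the wrongful act occurred.
Adding the 30 months base period to 9 February 2007 gives a deadline of 9 August 2009, before any tolling.
The period was tolled for 388 days by the automatic bankruptcy stay (26 October 2007 to 17 November 2008), pushing the deadline to 1 September 2010.
The written tolling agreement from 11 January 2010 to 30 May 2010 tolled the period for 139 days, extending the deadline to 18 January 2011.
Quinlan filed on 26 November 2010, before the 18 January 2011 deadline, so the action is timely.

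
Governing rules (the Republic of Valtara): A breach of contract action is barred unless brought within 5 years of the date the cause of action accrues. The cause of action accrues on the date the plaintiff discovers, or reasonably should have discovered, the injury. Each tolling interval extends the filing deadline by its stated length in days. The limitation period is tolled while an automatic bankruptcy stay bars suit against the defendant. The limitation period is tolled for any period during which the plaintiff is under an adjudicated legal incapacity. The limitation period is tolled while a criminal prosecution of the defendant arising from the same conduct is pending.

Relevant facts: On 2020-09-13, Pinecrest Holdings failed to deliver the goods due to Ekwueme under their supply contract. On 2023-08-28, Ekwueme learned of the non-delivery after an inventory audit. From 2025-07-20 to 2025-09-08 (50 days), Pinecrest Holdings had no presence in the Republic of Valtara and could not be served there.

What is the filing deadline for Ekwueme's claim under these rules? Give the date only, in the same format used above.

2028-08-28

Under the discovery rule, the claim accrued on 2023-08-28, when Ekwueme discovered the injury — not on the 2020-09-13 date of the underlying act.
5 years from 2023-08-28 is 2028-08-28.
The defendant's absence from the jurisdiction from 2025-07-20 to 2025-09-08 does not toll the period, because no stated rule makes the defendant's absence a tolling event.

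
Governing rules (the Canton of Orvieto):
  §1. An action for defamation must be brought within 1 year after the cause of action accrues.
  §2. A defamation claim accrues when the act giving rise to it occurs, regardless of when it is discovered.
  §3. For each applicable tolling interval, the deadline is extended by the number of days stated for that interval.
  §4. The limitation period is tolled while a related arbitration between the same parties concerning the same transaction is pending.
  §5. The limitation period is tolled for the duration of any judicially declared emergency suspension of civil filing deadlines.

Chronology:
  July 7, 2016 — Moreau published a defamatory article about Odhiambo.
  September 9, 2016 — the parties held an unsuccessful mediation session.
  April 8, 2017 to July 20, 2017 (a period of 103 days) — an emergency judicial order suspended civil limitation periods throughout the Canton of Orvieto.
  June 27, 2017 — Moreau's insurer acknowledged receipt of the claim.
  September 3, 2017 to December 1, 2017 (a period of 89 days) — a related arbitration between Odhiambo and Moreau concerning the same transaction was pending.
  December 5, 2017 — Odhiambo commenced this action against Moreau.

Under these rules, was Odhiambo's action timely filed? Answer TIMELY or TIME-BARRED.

TIMELY

The cause of action accrued on July 7, 2016, the date of the act.
Adding the 1 year base period to July 7, 2016 gives a deadline of July 7, 2017, before any tolling.
Because the emergency suspension of filing deadlines ran from April 8, 2017 to July 20, 2017, the deadline is extended by 103 days to October 18, 2017.
Because the pending related arbitration ran from September 3, 2017 to December 1, 2017, the deadline is extended by 89 days to January 15, 2018.
Nothing else in the chronology tolls or restarts the period.
Odhiambo filed on December 5, 2017, before the January 15, 2018 deadline, so the action is timely.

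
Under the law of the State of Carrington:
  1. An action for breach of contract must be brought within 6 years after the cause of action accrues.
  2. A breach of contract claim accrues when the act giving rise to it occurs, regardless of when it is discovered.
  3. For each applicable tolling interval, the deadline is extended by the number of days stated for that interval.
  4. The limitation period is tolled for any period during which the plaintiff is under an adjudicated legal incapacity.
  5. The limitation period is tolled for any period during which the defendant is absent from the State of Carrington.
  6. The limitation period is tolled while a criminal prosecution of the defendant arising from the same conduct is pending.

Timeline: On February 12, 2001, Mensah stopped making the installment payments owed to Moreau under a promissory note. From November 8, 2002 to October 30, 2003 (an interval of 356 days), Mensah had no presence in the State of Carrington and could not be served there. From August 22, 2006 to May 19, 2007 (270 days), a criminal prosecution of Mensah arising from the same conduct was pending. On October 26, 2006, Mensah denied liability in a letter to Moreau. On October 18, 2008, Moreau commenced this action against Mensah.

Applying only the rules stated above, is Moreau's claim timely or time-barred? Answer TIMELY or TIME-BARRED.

TIMELY

The claim accrued on February 12, 2001, when the wrongful act occurred.
6 years from February 12, 2001 is February 12, 2007.
Because the defendant's absence from the jurisdiction ran from November 8, 2002 to October 30, 2003, the deadline is extended by 356 days to February 3, 2008.
Because the pending criminal prosecution ran from August 22, 2006 to May 19, 2007, the deadline is extended by 270 days to October 30, 2008.
The other events in the timeline have no effect on the limitation period under the stated rules.
Filing on October 18, 2008 beat the October 30, 2008 deadline — the action is timely.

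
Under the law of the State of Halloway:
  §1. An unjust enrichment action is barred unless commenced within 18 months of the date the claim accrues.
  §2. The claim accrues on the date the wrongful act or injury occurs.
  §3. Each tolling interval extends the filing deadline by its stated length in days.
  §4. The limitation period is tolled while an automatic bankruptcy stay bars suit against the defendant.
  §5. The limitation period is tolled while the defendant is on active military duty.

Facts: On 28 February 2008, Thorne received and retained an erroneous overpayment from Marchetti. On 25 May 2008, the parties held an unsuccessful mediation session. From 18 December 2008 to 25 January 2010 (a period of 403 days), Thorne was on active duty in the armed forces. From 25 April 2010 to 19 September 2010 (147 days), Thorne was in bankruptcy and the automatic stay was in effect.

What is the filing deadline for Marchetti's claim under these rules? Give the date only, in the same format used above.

1 March 2011

The limitation period began to run on 28 February 2008.
18 months from 28 February 2008 is 28 August 2009.
The period was tolled for 403 days by the defendant's active military service (18 December 2008 to 25 January 2010), pushing the deadline to 5 October 2010.
The period was tolled for 147 days by the automatic bankruptcy stay (25 April 2010 to 19 September 2010), pushing the deadline to 1 March 2011.
None of the other events listed affects the running of the period under the stated rules.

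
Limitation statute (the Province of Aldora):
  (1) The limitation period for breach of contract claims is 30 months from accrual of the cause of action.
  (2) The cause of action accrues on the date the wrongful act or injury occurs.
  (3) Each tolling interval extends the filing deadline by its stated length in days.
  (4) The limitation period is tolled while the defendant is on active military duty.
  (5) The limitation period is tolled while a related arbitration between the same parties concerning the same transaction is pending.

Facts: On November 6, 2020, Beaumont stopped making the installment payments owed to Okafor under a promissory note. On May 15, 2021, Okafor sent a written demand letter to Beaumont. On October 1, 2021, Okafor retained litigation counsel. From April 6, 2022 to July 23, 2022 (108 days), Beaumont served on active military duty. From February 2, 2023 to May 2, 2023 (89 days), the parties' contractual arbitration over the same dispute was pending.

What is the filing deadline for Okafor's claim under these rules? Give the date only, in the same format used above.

The claim accrued on November 6, 2020, when the wrongful act occurred.
Adding the 30 months base period to November 6, 2020 gives a deadline of May 6, 2023, before any tolling.
Because the defendant's active military service ran from April 6, 2022 to July 23, 2022, the deadline is extended by 108 days to August 22, 2023.
The pending related arbitration from February 2, 2023 to May 2, 2023 tolled the period for 89 days, extending the deadline to November 19, 2023.
Nothing else in the chronology tolls or restarts the period.

November 19, 2023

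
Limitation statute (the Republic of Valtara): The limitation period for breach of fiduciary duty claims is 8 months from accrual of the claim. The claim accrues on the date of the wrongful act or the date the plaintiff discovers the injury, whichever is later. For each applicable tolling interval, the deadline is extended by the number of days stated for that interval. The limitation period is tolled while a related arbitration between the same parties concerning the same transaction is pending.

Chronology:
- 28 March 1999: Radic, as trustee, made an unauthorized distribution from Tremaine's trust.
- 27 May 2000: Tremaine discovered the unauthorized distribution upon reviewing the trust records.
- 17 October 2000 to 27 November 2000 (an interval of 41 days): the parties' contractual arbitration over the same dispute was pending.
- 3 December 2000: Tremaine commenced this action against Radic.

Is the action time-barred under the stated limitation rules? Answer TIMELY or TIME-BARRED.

Because discovery on 27 May 2000 post-dates the 28 March 1999 act, accrual under the later-of rule falls on 27 May 2000.
8 months from 27 May 2000 is 27 January 2001.
Because the pending related arbitration ran from 17 October 2000 to 27 November 2000, the deadline is extended by 41 days to 9 March 2001.
Tremaine filed on 3 December 2000, before the 9 March 2001 deadline, so the action is timely.

TIMELY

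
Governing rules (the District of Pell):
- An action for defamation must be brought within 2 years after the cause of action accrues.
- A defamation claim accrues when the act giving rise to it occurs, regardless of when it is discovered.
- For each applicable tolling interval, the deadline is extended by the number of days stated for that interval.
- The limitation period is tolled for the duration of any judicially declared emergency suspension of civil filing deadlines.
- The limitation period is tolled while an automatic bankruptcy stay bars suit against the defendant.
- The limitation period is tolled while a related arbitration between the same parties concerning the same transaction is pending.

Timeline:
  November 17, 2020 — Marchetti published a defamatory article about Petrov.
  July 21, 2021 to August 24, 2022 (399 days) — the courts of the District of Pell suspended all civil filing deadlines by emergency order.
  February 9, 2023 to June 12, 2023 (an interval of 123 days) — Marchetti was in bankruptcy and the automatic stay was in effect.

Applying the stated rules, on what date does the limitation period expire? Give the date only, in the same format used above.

April 22, 2024

The claim accrued on November 17, 2020, when the wrongful act occurred.
The untolled deadline — 2 years after November 17, 2020 — is November 17, 2022.
The emergency suspension of filing deadlines from July 21, 2021 to August 24, 2022 tolled the period for 399 days, extending the deadline to December 21, 2023.
Because the automatic bankruptcy stay ran from February 9, 2023 to June 12, 2023, the deadline is extended by 123 days to April 22, 2024.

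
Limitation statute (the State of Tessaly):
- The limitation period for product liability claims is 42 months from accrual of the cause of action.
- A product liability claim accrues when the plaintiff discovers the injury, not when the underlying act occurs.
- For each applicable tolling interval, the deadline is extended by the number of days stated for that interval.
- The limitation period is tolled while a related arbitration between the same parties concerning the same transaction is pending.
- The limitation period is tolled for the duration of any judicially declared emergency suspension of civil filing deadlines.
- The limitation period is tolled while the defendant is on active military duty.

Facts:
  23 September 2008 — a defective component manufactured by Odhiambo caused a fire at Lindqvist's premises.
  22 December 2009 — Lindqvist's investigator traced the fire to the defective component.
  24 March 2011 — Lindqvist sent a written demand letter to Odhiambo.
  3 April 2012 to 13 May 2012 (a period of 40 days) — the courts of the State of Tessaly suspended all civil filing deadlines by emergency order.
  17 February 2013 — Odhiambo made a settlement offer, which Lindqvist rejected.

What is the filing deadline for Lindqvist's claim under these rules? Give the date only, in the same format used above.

1 August 2013

Accrual is tied to discovery, so the period began on 22 December 2009 rather than on 23 September 2008 when the act occurred.
42 months from 22 December 2009 is 22 June 2013.
The period was tolled for 40 days by the emergency suspension of filing deadlines (3 April 2012 to 13 May 2012), pushing the deadline to 1 August 2013.
Nothing else in the chronology tolls or restarts the period.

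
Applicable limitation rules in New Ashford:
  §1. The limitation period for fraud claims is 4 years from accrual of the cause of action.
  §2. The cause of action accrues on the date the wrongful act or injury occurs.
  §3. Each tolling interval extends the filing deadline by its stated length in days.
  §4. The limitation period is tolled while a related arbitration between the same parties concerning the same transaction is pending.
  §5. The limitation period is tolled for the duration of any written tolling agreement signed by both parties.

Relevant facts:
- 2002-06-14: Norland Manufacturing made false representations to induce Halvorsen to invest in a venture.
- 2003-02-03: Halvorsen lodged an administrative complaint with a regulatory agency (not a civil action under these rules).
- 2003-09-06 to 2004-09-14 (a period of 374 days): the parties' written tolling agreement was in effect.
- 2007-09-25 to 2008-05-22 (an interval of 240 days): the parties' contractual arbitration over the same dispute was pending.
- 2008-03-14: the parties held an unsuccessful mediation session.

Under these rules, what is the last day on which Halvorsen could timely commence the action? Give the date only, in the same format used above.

2007-06-23

The cause of action accrued on 2002-06-14, the date of the act.
Adding the 4 years base period to 2002-06-14 gives a deadline of 2006-06-14, before any tolling.
The written tolling agreement from 2003-09-06 to 2004-09-14 tolled the period for 374 days, extending the deadline to 2007-06-23.
The pending related arbitration from 2007-09-25 to 2008-05-22 began after the period had already run on 2007-06-23, so it has no tolling effect.
Nothing else in the chronology tolls or restarts the period.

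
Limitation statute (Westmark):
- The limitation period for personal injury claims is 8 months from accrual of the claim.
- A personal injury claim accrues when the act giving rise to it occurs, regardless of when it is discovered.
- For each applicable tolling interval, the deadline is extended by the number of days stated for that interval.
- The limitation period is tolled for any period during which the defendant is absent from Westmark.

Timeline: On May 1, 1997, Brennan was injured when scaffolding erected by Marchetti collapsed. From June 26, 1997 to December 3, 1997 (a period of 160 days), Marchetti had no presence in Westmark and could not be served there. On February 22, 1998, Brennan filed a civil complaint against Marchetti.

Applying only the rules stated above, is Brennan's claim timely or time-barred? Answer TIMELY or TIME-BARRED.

The limitation period began to run on May 1, 1997.
Adding the 8 months base period to May 1, 1997 gives a deadline of January 1, 1998, before any tolling.
The period was tolled for 160 days by the defendant's absence from the jurisdiction (June 26, 1997 to December 3, 1997), pushing the deadline to June 10, 1998.
The February 22, 1998 filing precedes the June 10, 1998 deadline; the claim is timely.

TIMELY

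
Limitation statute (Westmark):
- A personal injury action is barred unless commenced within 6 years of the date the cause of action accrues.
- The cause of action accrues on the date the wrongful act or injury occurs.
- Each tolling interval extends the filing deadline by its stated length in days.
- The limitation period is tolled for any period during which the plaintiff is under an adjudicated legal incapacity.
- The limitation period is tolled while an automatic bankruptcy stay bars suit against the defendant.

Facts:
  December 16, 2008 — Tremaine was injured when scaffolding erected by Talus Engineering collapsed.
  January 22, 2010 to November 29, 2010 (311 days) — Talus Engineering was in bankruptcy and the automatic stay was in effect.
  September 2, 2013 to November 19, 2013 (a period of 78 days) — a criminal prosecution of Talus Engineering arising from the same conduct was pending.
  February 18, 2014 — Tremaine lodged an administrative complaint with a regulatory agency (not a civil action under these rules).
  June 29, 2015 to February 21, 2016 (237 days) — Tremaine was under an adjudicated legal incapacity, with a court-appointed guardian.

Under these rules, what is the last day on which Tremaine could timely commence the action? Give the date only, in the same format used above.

The claim accrued on December 16, 2008, when the wrongful act occurred.
The untolled deadline — 6 years after December 16, 2008 — is December 16, 2014.
Because the automatic bankruptcy stay ran from January 22, 2010 to November 29, 2010, the deadline is extended by 311 days to October 23, 2015.
The plaintiff's legal incapacity from June 29, 2015 to February 21, 2016 tolled the period for 237 days, extending the deadline to June 16, 2016.
No stated provision tolls the period for a criminal prosecution, so the interval from September 2, 2013 to November 19, 2013 has no effect on the deadline.
Nothing else in the chronology tolls or restarts the period.

June 16, 2016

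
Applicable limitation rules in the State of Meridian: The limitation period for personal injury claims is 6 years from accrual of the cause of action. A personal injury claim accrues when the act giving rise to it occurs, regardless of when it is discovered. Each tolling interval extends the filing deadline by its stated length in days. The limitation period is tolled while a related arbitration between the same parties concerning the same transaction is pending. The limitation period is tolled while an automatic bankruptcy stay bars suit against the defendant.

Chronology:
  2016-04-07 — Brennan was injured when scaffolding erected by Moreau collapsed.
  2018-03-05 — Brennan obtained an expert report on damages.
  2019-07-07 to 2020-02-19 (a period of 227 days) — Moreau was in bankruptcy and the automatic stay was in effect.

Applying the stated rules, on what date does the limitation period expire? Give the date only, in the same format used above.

2022-11-20

The limitation period began to run on 2016-04-07.
Adding the 6 years base period to 2016-04-07 gives a deadline of 2022-04-07, before any tolling.
The period was tolled for 227 days by the automatic bankruptcy stay (2019-07-07 to 2020-02-19), pushing the deadline to 2022-11-20.
Nothing else in the chronology tolls or restarts the period.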